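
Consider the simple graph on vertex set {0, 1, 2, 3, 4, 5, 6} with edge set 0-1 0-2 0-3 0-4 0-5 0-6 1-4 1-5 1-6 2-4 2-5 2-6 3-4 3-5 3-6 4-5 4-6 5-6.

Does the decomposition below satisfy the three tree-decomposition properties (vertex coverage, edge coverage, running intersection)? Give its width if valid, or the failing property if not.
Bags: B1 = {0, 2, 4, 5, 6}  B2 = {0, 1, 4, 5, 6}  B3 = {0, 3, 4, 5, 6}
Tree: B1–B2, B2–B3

Every vertex of G appears in some bag (union = {0, 1, 2, 3, 4, 5, 6}); every edge is covered by a bag; and for each vertex v the set of bags containing v is connected in the bag tree. The decomposition is therefore valid. The largest bag has 5 vertices, so the width is 4.

Yes; width 4.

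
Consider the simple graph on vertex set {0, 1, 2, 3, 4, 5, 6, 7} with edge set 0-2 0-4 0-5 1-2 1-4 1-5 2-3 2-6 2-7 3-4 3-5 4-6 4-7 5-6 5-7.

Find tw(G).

3

A width-3 tree decomposition is:
Bags: B1 = {2, 4, 5, 7}  B2 = {1, 2, 4, 5}  B3 = {2, 4, 5, 6}  B4 = {2, 3, 4, 5}  B5 = {0, 2, 4, 5}
Tree: B1–B2, B2–B3, B3–B4, B4–B5
Every bag has size at most 4, so the width is 4 − 1 = 3 and tw(G) ≤ 3. For the lower bound: the 4 vertex sets {5,7}, {1,2}, {4}, {6} are disjoint, each induces a connected subgraph, and every pair is joined by at least one edge of G. Contracting each set to a single vertex therefore yields K_{4} as a minor, and since treewidth is minor-monotone, tw(G) ≥ tw(K_{4}) = 3. The upper and lower bounds meet at 3, so that is the treewidth.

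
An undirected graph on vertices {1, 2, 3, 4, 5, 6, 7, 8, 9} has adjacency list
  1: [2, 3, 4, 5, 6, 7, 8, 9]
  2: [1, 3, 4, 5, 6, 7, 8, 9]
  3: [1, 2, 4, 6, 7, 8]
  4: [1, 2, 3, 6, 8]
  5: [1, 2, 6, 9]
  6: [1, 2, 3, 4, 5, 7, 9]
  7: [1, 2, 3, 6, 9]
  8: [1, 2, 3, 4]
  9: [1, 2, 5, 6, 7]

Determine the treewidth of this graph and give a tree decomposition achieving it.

Treewidth 4.
Bags: B1 = {1, 2, 3, 6, 7}  B2 = {1, 2, 3, 4, 6}  B3 = {1, 2, 6, 7, 9}  B4 = {1, 2, 3, 4, 8}  B5 = {1, 2, 5, 6, 9}
Tree: B1–B2, B1–B3, B2–B4, B3–B5

Every bag has size at most 5, so the width is 5 − 1 = 4 and tw(G) ≤ 4. For the lower bound, the 5 vertices {1, 2, 3, 4, 8} are pairwise adjacent, and any tree decomposition puts a clique entirely inside one bag — forcing width ≥ 4. The upper and lower bounds meet at 4, so that is the treewidth.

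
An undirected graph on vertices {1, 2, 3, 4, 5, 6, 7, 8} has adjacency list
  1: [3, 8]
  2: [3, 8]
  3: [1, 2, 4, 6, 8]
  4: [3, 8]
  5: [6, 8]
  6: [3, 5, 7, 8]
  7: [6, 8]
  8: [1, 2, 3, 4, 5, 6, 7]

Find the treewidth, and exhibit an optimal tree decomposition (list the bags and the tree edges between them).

Treewidth 2.
One optimal decomposition is:
Bags: B1 = {1, 3, 8}  B2 = {2, 3, 8}  B3 = {3, 6, 8}  B4 = {5, 6, 8}  B5 = {6, 7, 8}  B6 = {3, 4, 8}
Tree: B1–B2, B1–B3, B3–B4, B4–B5, B2–B6

Every bag has size at most 3, so the width is 3 − 1 = 2 and tw(G) ≤ 2. On the other hand G contains the 3-clique {1, 3, 8}. A clique must lie in a single bag of any decomposition, so no decomposition can have width below 2. The upper and lower bounds meet at 2, so that is the treewidth.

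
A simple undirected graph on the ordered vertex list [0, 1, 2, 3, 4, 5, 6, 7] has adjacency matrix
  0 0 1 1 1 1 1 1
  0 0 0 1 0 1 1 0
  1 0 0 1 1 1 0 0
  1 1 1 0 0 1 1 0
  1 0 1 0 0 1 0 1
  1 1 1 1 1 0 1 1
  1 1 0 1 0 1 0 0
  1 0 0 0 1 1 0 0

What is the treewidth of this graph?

3

A width-3 tree decomposition is:
Bags: B1 = {0, 3, 5, 6}  B2 = {0, 2, 3, 5}  B3 = {0, 2, 4, 5}  B4 = {0, 4, 5, 7}  B5 = {1, 3, 5, 6}
Tree: B1–B2, B2–B3, B3–B4, B1–B5
The largest bag has 4 vertices, giving width 3; this decomposition certifies tw(G) ≤ 3. On the other hand G contains the 4-clique {0, 2, 3, 5}. A clique must lie in a single bag of any decomposition, so no decomposition can have width below 3. Therefore the treewidth is 3.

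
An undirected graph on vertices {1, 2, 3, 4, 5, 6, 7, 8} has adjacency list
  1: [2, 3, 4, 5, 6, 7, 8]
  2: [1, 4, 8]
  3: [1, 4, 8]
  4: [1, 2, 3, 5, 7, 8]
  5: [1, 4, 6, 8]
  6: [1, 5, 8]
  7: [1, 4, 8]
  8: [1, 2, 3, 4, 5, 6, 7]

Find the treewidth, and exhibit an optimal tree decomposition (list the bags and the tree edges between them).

Each bag holds 4 vertices, so the decomposition has width 3, which upper-bounds the treewidth. On the other hand G contains the 4-clique {1, 2, 4, 8}. A clique must lie in a single bag of any decomposition, so no decomposition can have width below 3. Combining the bounds, tw(G) = 3.

Treewidth 3.
One optimal decomposition is:
Bags: B1 = {1, 4, 5, 8}  B2 = {1, 2, 4, 8}  B3 = {1, 4, 7, 8}  B4 = {1, 3, 4, 8}  B5 = {1, 5, 6, 8}
Tree: B1–B2, B2–B3, B2–B4, B1–B5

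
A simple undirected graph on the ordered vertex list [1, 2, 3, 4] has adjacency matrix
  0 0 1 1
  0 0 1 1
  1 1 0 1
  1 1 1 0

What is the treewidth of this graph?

2

A width-2 tree decomposition is:
Bags: B1 = {1, 3, 4}  B2 = {2, 3, 4}
Tree: B1–B2
The largest bag has 3 vertices, giving width 2; this decomposition certifies tw(G) ≤ 2. Conversely, {1, 3, 4} is a clique of size 3, and the vertices of any clique must share a bag in every tree decomposition; so some bag has ≥ 3 vertices and tw(G) ≥ 2. The upper and lower bounds meet at 2, so that is the treewidth.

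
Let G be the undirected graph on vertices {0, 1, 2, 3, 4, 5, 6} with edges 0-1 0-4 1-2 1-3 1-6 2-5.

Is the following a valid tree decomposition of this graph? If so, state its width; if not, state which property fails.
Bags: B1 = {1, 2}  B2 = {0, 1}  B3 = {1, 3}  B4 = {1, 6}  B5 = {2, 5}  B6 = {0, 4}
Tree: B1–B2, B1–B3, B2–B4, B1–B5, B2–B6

Yes; width 1.

Every vertex of G appears in some bag (union = {0, 1, 2, 3, 4, 5, 6}); every edge is covered by a bag; and for each vertex v the set of bags containing v is connected in the bag tree. The decomposition is therefore valid. The largest bag has 2 vertices, so the width is 1.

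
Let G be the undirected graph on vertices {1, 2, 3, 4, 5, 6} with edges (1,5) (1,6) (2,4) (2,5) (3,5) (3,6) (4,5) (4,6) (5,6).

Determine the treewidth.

2

A width-2 tree decomposition is:
Bags: B1 = {4, 5, 6}  B2 = {1, 5, 6}  B3 = {3, 5, 6}  B4 = {2, 4, 5}
Tree: B1–B2, B1–B3, B1–B4
The largest bag has 3 vertices, giving width 2; this decomposition certifies tw(G) ≤ 2. For the lower bound, the 3 vertices {2, 4, 5} are pairwise adjacent, and any tree decomposition puts a clique entirely inside one bag — forcing width ≥ 2. Therefore the treewidth is 2.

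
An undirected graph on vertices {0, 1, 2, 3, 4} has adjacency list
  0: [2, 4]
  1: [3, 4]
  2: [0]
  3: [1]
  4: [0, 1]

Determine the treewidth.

1

A width-1 tree decomposition is:
Bags: B1 = {1, 3}  B2 = {1, 4}  B3 = {0, 4}  B4 = {0, 2}
Tree: B1–B2, B2–B3, B3–B4
Every bag has size at most 2, so the width is 2 − 1 = 1 and tw(G) ≤ 1. G has an edge, so its treewidth is at least 1. The upper and lower bounds meet at 1, so that is the treewidth.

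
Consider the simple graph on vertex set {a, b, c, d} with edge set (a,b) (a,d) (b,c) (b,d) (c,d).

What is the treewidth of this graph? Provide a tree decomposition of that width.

Treewidth 2.
Bags: B1 = {a, b, d}  B2 = {b, c, d}
Tree: B1–B2

Each bag holds 3 vertices, so the decomposition has width 2, which upper-bounds the treewidth. On the other hand G contains the 3-clique {b, c, d}. A clique must lie in a single bag of any decomposition, so no decomposition can have width below 2. Combining the bounds, tw(G) = 2.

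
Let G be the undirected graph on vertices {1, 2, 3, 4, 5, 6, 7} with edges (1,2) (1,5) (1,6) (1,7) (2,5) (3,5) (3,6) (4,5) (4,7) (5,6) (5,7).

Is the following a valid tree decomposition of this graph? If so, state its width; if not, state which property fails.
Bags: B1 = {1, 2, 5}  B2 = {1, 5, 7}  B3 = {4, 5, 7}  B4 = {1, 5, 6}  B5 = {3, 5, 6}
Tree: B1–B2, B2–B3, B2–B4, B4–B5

Checking the three conditions: (i) the bags cover all of {1, 2, 3, 4, 5, 6, 7}; (ii) for each edge, some bag contains both endpoints; (iii) the bags containing any fixed vertex form a subtree. All hold, so the decomposition is valid with width 3 − 1 = 2.

Yes; width 2.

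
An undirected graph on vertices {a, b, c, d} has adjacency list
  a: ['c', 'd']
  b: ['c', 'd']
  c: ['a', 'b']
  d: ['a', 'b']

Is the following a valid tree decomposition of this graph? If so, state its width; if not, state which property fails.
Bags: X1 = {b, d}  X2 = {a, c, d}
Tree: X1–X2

A tree decomposition must satisfy three properties: every vertex lies in some bag; for every edge, both endpoints lie together in some bag; and for every vertex, the bags containing it form a connected subtree. Here edge (c,b) lies in no bag, so the decomposition is invalid.

No — edge (c,b) lies in no bag.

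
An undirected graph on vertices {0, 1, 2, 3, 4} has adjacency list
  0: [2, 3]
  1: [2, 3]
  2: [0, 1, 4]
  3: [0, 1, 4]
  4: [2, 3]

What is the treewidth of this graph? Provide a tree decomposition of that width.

Treewidth 2.
One such decomposition:
Bags: B1 = {0, 2, 3}  B2 = {2, 3, 4}  B3 = {1, 2, 3}
Tree: B1–B2, B2–B3

Each bag holds 3 vertices, so the decomposition has width 2, which upper-bounds the treewidth. Since 0–2–4–3–0 is a cycle in G, G is not acyclic. Forests are exactly the graphs of treewidth ≤ 1, so tw(G) ≥ 2. The upper and lower bounds meet at 2, so that is the treewidth.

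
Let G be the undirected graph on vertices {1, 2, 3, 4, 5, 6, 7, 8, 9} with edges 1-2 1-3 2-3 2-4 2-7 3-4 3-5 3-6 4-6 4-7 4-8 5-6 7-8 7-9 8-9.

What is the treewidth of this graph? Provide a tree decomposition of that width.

Each bag holds 3 vertices, so the decomposition has width 2, which upper-bounds the treewidth. On the other hand G contains the 3-clique {7, 8, 9}. A clique must lie in a single bag of any decomposition, so no decomposition can have width below 2. Hence tw(G) = 2 exactly.

Treewidth 2.
One optimal decomposition is:
Bags: B1 = {2, 4, 7}  B2 = {2, 3, 4}  B3 = {1, 2, 3}  B4 = {4, 7, 8}  B5 = {3, 4, 6}  B6 = {3, 5, 6}  B7 = {7, 8, 9}
Tree: B1–B2, B2–B3, B1–B4, B2–B5, B5–B6, B4–B7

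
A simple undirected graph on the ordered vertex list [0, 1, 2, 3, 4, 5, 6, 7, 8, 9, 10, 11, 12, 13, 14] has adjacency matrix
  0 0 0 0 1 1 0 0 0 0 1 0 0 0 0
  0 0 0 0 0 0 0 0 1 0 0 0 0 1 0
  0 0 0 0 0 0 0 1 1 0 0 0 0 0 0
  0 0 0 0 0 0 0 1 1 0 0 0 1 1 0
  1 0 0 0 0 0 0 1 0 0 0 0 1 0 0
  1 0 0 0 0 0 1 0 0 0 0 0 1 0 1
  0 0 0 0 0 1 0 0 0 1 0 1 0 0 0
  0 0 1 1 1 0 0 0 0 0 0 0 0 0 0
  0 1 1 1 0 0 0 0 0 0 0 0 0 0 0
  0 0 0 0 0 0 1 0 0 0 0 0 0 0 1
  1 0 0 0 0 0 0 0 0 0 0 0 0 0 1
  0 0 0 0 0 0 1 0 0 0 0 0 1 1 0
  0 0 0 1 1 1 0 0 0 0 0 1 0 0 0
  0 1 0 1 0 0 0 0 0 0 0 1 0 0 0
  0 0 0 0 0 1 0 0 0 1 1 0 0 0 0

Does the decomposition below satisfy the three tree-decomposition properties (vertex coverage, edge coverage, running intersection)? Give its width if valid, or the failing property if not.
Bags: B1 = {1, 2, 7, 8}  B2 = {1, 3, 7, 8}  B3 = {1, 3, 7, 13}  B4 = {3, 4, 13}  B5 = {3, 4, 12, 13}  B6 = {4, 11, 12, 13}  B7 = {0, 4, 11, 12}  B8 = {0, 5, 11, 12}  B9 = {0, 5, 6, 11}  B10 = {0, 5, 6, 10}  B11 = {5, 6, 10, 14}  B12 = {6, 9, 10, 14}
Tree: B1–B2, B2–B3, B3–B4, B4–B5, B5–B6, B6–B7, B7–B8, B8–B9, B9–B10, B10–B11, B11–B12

A tree decomposition must satisfy three properties: every vertex lies in some bag; for every edge, both endpoints lie together in some bag; and for every vertex, the bags containing it form a connected subtree. Here edge (7,4) lies in no bag, so the decomposition is invalid.

No — edge (7,4) lies in no bag.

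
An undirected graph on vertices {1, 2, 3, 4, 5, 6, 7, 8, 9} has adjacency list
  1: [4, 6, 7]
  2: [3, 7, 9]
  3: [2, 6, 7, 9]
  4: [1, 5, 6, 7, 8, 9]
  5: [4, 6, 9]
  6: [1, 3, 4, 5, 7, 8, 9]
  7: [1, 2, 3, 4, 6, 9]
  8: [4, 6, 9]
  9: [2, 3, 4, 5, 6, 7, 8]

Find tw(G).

3

A width-3 tree decomposition is:
Bags: B1 = {4, 6, 7, 9}  B2 = {4, 6, 8, 9}  B3 = {1, 4, 6, 7}  B4 = {4, 5, 6, 9}  B5 = {3, 6, 7, 9}  B6 = {2, 3, 7, 9}
Tree: B1–B2, B1–B3, B1–B4, B1–B5, B5–B6
Each bag holds 4 vertices, so the decomposition has width 3, which upper-bounds the treewidth. On the other hand G contains the 4-clique {2, 3, 7, 9}. A clique must lie in a single bag of any decomposition, so no decomposition can have width below 3. Therefore the treewidth is 3.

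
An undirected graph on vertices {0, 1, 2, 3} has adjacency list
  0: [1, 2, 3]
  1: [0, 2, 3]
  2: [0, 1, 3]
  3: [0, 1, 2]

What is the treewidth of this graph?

3

A width-3 tree decomposition is:
Bags: B1 = {0, 1, 2, 3}
Tree: (single bag)
With just one bag of size 4, the width is 4 − 1 = 3, so tw(G) ≤ 3. Conversely, {0, 1, 2, 3} is a clique of size 4, and the vertices of any clique must share a bag in every tree decomposition; so some bag has ≥ 4 vertices and tw(G) ≥ 3. Combining the bounds, tw(G) = 3.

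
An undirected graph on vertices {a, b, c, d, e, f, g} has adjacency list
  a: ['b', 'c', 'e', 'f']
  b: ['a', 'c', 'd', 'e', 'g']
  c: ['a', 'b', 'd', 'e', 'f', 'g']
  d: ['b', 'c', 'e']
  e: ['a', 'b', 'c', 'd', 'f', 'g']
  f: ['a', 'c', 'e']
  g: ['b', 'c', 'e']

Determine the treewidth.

3

A width-3 tree decomposition is:
Bags: B1 = {a, b, c, e}  B2 = {b, c, e, g}  B3 = {a, c, e, f}  B4 = {b, c, d, e}
Tree: B1–B2, B1–B3, B2–B4
Each bag holds 4 vertices, so the decomposition has width 3, which upper-bounds the treewidth. On the other hand G contains the 4-clique {a, c, e, f}. A clique must lie in a single bag of any decomposition, so no decomposition can have width below 3. Combining the bounds, tw(G) = 3.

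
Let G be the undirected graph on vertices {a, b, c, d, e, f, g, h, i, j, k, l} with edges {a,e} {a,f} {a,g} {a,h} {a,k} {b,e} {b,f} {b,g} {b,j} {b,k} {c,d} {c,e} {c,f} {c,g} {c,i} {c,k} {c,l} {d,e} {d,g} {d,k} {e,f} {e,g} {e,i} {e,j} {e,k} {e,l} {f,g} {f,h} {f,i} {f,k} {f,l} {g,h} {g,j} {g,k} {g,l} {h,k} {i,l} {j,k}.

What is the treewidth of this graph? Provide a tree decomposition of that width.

The largest bag has 5 vertices, giving width 4; this decomposition certifies tw(G) ≤ 4. On the other hand G contains the 5-clique {c, e, f, g, l}. A clique must lie in a single bag of any decomposition, so no decomposition can have width below 4. Hence tw(G) = 4 exactly.

Treewidth 4.
Bags: B1 = {b, e, f, g, k}  B2 = {a, e, f, g, k}  B3 = {c, e, f, g, k}  B4 = {c, e, f, g, l}  B5 = {c, e, f, i, l}  B6 = {b, e, g, j, k}  B7 = {c, d, e, g, k}  B8 = {a, f, g, h, k}
Tree: B1–B2, B2–B3, B3–B4, B4–B5, B1–B6, B3–B7, B2–B8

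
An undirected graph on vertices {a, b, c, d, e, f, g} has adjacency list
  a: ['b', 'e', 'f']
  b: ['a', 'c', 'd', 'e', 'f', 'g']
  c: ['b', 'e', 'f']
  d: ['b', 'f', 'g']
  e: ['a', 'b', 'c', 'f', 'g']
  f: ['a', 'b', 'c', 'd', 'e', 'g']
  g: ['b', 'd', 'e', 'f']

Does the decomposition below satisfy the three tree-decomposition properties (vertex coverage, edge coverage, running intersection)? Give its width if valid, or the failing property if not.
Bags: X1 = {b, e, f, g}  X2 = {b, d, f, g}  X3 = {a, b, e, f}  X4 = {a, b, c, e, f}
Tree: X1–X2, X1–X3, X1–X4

No — bags containing vertex a are not connected in the tree.

A tree decomposition must satisfy three properties: every vertex lies in some bag; for every edge, both endpoints lie together in some bag; and for every vertex, the bags containing it form a connected subtree. Here bags containing vertex a are not connected in the tree, so the decomposition is invalid.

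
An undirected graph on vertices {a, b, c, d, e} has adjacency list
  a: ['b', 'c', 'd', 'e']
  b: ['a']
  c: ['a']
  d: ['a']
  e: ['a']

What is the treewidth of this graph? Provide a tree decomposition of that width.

Treewidth 1.
Bags: B1 = {a, e}  B2 = {a, b}  B3 = {a, d}  B4 = {a, c}
Tree: B1–B2, B1–B3, B3–B4

Each bag holds 2 vertices, so the decomposition has width 1, which upper-bounds the treewidth. G has an edge, so its treewidth is at least 1. Combining the bounds, tw(G) = 1.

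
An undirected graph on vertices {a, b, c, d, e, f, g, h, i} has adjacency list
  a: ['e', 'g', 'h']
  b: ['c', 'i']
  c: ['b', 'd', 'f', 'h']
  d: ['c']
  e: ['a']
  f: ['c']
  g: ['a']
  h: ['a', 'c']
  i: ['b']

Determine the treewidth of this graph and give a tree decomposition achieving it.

Treewidth 1.
One such decomposition:
Bags: B1 = {b, i}  B2 = {b, c}  B3 = {c, h}  B4 = {a, h}  B5 = {a, g}  B6 = {c, d}  B7 = {a, e}  B8 = {c, f}
Tree: B1–B2, B2–B3, B3–B4, B4–B5, B2–B6, B4–B7, B3–B8

Each bag holds 2 vertices, so the decomposition has width 1, which upper-bounds the treewidth. G has an edge, so its treewidth is at least 1. The upper and lower bounds meet at 1, so that is the treewidth.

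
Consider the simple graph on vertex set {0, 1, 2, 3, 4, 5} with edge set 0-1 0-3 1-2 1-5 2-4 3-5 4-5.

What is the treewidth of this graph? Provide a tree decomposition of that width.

Treewidth 2.
Bags: B1 = {0, 3, 5}  B2 = {0, 1, 5}  B3 = {1, 4, 5}  B4 = {1, 2, 4}
Tree: B1–B2, B2–B3, B3–B4

Each bag holds 3 vertices, so the decomposition has width 2, which upper-bounds the treewidth. For the lower bound, G contains the cycle 3–0–1–5–3, so G is not a forest; only forests have treewidth ≤ 1, hence tw(G) ≥ 2. Therefore the treewidth is 2.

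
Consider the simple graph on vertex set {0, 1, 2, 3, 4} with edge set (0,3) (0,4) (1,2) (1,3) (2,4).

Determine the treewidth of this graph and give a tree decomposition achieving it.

Treewidth 2.
One such decomposition:
Bags: B1 = {1, 2, 3}  B2 = {2, 3, 4}  B3 = {0, 3, 4}
Tree: B1–B2, B2–B3

Every bag has size at most 3, so the width is 3 − 1 = 2 and tw(G) ≤ 2. The edges 3–1–2–4–0–3 form a cycle, so G is not a tree and its treewidth is at least 2. The upper and lower bounds meet at 2, so that is the treewidth.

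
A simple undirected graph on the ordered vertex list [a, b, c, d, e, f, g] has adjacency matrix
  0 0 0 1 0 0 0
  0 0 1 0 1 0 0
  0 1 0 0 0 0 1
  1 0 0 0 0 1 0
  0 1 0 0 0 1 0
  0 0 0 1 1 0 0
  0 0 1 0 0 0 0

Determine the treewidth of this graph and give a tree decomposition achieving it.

Every bag has size at most 2, so the width is 2 − 1 = 1 and tw(G) ≤ 1. Since G has at least one edge (e.g. a–d), it is not an edgeless graph, so tw(G) ≥ 1. Therefore the treewidth is 1.

Treewidth 1.
One such decomposition:
Bags: B1 = {a, d}  B2 = {d, f}  B3 = {e, f}  B4 = {b, e}  B5 = {b, c}  B6 = {c, g}
Tree: B1–B2, B2–B3, B3–B4, B4–B5, B5–B6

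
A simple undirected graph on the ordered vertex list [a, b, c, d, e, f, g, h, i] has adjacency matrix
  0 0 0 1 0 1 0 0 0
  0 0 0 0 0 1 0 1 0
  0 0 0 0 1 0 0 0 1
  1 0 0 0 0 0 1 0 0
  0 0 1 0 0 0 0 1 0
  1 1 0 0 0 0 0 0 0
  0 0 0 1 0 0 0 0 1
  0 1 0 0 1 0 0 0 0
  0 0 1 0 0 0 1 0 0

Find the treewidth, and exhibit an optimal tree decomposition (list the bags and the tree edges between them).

The largest bag has 3 vertices, giving width 2; this decomposition certifies tw(G) ≤ 2. The edges b–f–a–d–g–i–c–e–h–b form a cycle, so G is not a tree and its treewidth is at least 2. Combining the bounds, tw(G) = 2.

Treewidth 2.
One optimal decomposition is:
Bags: B1 = {a, b, f}  B2 = {a, b, d}  B3 = {b, d, g}  B4 = {b, g, i}  B5 = {b, c, i}  B6 = {b, c, e}  B7 = {b, e, h}
Tree: B1–B2, B2–B3, B3–B4, B4–B5, B5–B6, B6–B7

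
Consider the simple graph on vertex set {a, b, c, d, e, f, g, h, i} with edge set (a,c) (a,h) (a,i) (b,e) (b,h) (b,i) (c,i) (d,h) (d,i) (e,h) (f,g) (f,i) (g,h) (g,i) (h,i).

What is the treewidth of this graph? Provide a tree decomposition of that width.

Treewidth 2.
Bags: B1 = {g, h, i}  B2 = {b, h, i}  B3 = {a, h, i}  B4 = {f, g, i}  B5 = {d, h, i}  B6 = {a, c, i}  B7 = {b, e, h}
Tree: B1–B2, B2–B3, B1–B4, B1–B5, B3–B6, B2–B7

The largest bag has 3 vertices, giving width 2; this decomposition certifies tw(G) ≤ 2. Conversely, {b, e, h} is a clique of size 3, and the vertices of any clique must share a bag in every tree decomposition; so some bag has ≥ 3 vertices and tw(G) ≥ 2. Combining the bounds, tw(G) = 2.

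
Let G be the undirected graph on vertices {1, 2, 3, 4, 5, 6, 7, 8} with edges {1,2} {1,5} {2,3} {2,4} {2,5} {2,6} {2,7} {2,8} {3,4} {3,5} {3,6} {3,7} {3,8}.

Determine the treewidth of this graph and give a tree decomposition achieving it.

Treewidth 2.
One such decomposition:
Bags: B1 = {2, 3, 8}  B2 = {2, 3, 6}  B3 = {2, 3, 5}  B4 = {2, 3, 4}  B5 = {1, 2, 5}  B6 = {2, 3, 7}
Tree: B1–B2, B2–B3, B1–B4, B3–B5, B3–B6

Every bag has size at most 3, so the width is 3 − 1 = 2 and tw(G) ≤ 2. On the other hand G contains the 3-clique {1, 2, 5}. A clique must lie in a single bag of any decomposition, so no decomposition can have width below 2. Therefore the treewidth is 2.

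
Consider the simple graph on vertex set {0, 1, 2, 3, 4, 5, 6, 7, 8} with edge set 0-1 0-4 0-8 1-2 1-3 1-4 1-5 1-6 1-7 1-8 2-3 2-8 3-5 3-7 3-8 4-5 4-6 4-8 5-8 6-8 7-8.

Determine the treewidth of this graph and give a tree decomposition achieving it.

Every bag has size at most 4, so the width is 4 − 1 = 3 and tw(G) ≤ 3. On the other hand G contains the 4-clique {0, 1, 4, 8}. A clique must lie in a single bag of any decomposition, so no decomposition can have width below 3. The upper and lower bounds meet at 3, so that is the treewidth.

Treewidth 3.
One such decomposition:
Bags: B1 = {1, 3, 5, 8}  B2 = {1, 4, 5, 8}  B3 = {1, 4, 6, 8}  B4 = {1, 3, 7, 8}  B5 = {0, 1, 4, 8}  B6 = {1, 2, 3, 8}
Tree: B1–B2, B2–B3, B1–B4, B3–B5, B1–B6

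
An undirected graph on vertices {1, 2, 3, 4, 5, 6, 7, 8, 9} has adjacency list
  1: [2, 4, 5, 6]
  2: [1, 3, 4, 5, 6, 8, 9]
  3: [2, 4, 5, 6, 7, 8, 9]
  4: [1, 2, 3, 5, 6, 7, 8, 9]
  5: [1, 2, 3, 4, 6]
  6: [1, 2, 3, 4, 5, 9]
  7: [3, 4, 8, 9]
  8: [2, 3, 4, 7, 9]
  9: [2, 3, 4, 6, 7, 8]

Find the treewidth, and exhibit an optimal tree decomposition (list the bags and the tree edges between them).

Treewidth 4.
One such decomposition:
Bags: B1 = {2, 3, 4, 6, 9}  B2 = {2, 3, 4, 5, 6}  B3 = {2, 3, 4, 8, 9}  B4 = {3, 4, 7, 8, 9}  B5 = {1, 2, 4, 5, 6}
Tree: B1–B2, B1–B3, B3–B4, B2–B5

Every bag has size at most 5, so the width is 5 − 1 = 4 and tw(G) ≤ 4. On the other hand G contains the 5-clique {1, 2, 4, 5, 6}. A clique must lie in a single bag of any decomposition, so no decomposition can have width below 4. Hence tw(G) = 4 exactly.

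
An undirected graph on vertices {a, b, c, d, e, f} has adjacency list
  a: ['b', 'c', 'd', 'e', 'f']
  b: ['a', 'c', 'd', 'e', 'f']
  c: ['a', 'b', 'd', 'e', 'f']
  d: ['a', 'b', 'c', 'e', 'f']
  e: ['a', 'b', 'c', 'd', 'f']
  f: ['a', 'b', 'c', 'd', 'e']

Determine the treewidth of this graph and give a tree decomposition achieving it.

With just one bag of size 6, the width is 6 − 1 = 5, so tw(G) ≤ 5. For the lower bound, the 6 vertices {a, b, c, d, e, f} are pairwise adjacent, and any tree decomposition puts a clique entirely inside one bag — forcing width ≥ 5. Therefore the treewidth is 5.

Treewidth 5.
One optimal decomposition is:
Bags: B1 = {a, b, c, d, e, f}
Tree: (single bag)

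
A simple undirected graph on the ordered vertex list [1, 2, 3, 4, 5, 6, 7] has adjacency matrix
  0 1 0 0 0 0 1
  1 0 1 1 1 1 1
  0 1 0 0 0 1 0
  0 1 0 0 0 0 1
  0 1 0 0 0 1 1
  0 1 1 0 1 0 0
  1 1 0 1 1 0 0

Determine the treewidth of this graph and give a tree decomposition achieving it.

Treewidth 2.
Bags: B1 = {2, 5, 6}  B2 = {2, 5, 7}  B3 = {1, 2, 7}  B4 = {2, 3, 6}  B5 = {2, 4, 7}
Tree: B1–B2, B2–B3, B1–B4, B2–B5

The largest bag has 3 vertices, giving width 2; this decomposition certifies tw(G) ≤ 2. Conversely, {2, 3, 6} is a clique of size 3, and the vertices of any clique must share a bag in every tree decomposition; so some bag has ≥ 3 vertices and tw(G) ≥ 2. The upper and lower bounds meet at 2, so that is the treewidth.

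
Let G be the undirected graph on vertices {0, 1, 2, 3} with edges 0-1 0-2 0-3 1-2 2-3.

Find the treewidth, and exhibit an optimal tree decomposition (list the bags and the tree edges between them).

Treewidth 2.
One optimal decomposition is:
Bags: B1 = {0, 1, 2}  B2 = {0, 2, 3}
Tree: B1–B2

Every bag has size at most 3, so the width is 3 − 1 = 2 and tw(G) ≤ 2. Conversely, {0, 1, 2} is a clique of size 3, and the vertices of any clique must share a bag in every tree decomposition; so some bag has ≥ 3 vertices and tw(G) ≥ 2. Hence tw(G) = 2 exactly.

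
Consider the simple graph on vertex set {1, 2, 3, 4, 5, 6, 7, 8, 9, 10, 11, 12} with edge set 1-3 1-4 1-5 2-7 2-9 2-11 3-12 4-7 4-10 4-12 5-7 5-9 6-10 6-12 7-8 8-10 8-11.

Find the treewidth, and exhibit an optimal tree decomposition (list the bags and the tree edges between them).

Each bag holds 4 vertices, so the decomposition has width 3, which upper-bounds the treewidth. For the lower bound: the 4 vertex sets {2,9,11}, {8}, {7}, {1,4,5,10} are disjoint, each induces a connected subgraph, and every pair is joined by at least one edge of G. Contracting each set to a single vertex therefore yields K_{4} as a minor, and since treewidth is minor-monotone, tw(G) ≥ tw(K_{4}) = 3. Combining the bounds, tw(G) = 3.

Treewidth 3.
One such decomposition:
Bags: B1 = {2, 8, 9, 11}  B2 = {2, 7, 8, 9}  B3 = {5, 7, 8, 9}  B4 = {5, 7, 8, 10}  B5 = {4, 5, 7, 10}  B6 = {1, 4, 5, 10}  B7 = {1, 4, 6, 10}  B8 = {1, 4, 6, 12}  B9 = {1, 3, 6, 12}
Tree: B1–B2, B2–B3, B3–B4, B4–B5, B5–B6, B6–B7, B7–B8, B8–B9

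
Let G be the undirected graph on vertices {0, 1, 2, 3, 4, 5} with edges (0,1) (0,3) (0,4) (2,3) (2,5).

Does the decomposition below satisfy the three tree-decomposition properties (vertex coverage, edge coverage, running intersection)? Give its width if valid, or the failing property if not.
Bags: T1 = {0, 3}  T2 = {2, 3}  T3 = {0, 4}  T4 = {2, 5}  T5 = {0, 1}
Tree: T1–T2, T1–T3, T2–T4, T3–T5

Vertex coverage: the bags together contain {0, 1, 2, 3, 4, 5}, the full vertex set. Edge coverage: each edge of G has both endpoints in at least one bag. Running intersection: for every vertex, the bags containing it form a connected subtree. All three properties hold, so this is a valid tree decomposition of width max|bag| − 1 = 1, and hence tw(G) ≤ 1.

Yes; width 1.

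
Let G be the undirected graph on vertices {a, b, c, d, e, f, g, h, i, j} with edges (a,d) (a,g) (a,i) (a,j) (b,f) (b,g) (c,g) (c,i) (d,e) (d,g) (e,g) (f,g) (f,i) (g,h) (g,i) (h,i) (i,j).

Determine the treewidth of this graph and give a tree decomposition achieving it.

Treewidth 2.
Bags: B1 = {c, g, i}  B2 = {a, g, i}  B3 = {a, d, g}  B4 = {d, e, g}  B5 = {g, h, i}  B6 = {f, g, i}  B7 = {a, i, j}  B8 = {b, f, g}
Tree: B1–B2, B2–B3, B3–B4, B1–B5, B5–B6, B2–B7, B6–B8

Each bag holds 3 vertices, so the decomposition has width 2, which upper-bounds the treewidth. On the other hand G contains the 3-clique {d, e, g}. A clique must lie in a single bag of any decomposition, so no decomposition can have width below 2. Hence tw(G) = 2 exactly.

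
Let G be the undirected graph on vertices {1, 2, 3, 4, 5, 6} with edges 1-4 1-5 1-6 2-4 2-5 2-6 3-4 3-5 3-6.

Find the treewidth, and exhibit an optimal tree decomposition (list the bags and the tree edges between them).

The largest bag has 4 vertices, giving width 3; this decomposition certifies tw(G) ≤ 3. For the lower bound: the 4 vertex sets {1,4}, {2,5}, {6}, {3} are disjoint, each induces a connected subgraph, and every pair is joined by at least one edge of G. Contracting each set to a single vertex therefore yields K_{4} as a minor, and since treewidth is minor-monotone, tw(G) ≥ tw(K_{4}) = 3. Combining the bounds, tw(G) = 3.

Treewidth 3.
One optimal decomposition is:
Bags: B1 = {1, 4, 5, 6}  B2 = {2, 4, 5, 6}  B3 = {3, 4, 5, 6}
Tree: B1–B2, B2–B3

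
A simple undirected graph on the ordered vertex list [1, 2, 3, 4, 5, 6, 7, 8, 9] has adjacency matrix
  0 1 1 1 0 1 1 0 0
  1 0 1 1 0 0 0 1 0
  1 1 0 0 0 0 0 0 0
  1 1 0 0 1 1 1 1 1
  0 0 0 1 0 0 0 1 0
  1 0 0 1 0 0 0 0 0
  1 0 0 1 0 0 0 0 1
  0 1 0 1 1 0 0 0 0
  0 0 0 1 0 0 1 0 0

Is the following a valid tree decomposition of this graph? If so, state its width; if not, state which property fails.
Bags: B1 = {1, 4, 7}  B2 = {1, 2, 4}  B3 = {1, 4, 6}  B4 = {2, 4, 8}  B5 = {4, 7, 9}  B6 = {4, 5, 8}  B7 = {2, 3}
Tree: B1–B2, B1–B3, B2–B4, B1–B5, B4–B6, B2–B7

A tree decomposition must satisfy three properties: every vertex lies in some bag; for every edge, both endpoints lie together in some bag; and for every vertex, the bags containing it form a connected subtree. Here edge (1,3) lies in no bag, so the decomposition is invalid.

No — edge (1,3) lies in no bag.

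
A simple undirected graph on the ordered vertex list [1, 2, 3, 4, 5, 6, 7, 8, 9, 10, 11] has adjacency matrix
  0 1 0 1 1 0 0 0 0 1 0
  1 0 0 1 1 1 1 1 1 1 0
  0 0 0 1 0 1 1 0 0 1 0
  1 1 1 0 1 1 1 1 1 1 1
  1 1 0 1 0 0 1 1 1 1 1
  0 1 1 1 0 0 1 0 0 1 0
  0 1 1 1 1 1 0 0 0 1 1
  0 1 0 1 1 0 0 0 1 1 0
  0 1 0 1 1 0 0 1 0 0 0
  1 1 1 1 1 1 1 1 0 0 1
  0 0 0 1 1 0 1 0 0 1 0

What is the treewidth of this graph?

A width-4 tree decomposition is:
Bags: B1 = {2, 4, 5, 8, 10}  B2 = {1, 2, 4, 5, 10}  B3 = {2, 4, 5, 8, 9}  B4 = {2, 4, 5, 7, 10}  B5 = {2, 4, 6, 7, 10}  B6 = {3, 4, 6, 7, 10}  B7 = {4, 5, 7, 10, 11}
Tree: B1–B2, B1–B3, B1–B4, B4–B5, B5–B6, B4–B7
The largest bag has 5 vertices, giving width 4; this decomposition certifies tw(G) ≤ 4. Conversely, {2, 4, 5, 8, 9} is a clique of size 5, and the vertices of any clique must share a bag in every tree decomposition; so some bag has ≥ 5 vertices and tw(G) ≥ 4. Combining the bounds, tw(G) = 4.

4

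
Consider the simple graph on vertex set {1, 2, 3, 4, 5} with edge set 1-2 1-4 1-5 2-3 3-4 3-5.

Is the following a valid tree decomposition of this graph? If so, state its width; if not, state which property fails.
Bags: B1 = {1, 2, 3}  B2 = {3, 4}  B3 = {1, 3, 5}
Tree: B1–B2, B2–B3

A tree decomposition must satisfy three properties: every vertex lies in some bag; for every edge, both endpoints lie together in some bag; and for every vertex, the bags containing it form a connected subtree. Here edge (1,4) lies in no bag, so the decomposition is invalid.

No — edge (1,4) lies in no bag.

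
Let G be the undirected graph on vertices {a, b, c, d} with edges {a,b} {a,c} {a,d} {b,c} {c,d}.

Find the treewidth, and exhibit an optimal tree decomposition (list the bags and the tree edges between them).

Every bag has size at most 3, so the width is 3 − 1 = 2 and tw(G) ≤ 2. On the other hand G contains the 3-clique {a, c, d}. A clique must lie in a single bag of any decomposition, so no decomposition can have width below 2. The upper and lower bounds meet at 2, so that is the treewidth.

Treewidth 2.
Bags: B1 = {a, b, c}  B2 = {a, c, d}
Tree: B1–B2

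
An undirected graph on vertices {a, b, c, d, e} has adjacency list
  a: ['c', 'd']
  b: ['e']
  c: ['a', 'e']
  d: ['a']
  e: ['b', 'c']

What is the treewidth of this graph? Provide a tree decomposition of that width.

Treewidth 1.
One such decomposition:
Bags: B1 = {c, e}  B2 = {a, c}  B3 = {a, d}  B4 = {b, e}
Tree: B1–B2, B2–B3, B1–B4

Every bag has size at most 2, so the width is 2 − 1 = 1 and tw(G) ≤ 1. Any graph with an edge has treewidth ≥ 1, and G has the edge c–e. Therefore the treewidth is 1.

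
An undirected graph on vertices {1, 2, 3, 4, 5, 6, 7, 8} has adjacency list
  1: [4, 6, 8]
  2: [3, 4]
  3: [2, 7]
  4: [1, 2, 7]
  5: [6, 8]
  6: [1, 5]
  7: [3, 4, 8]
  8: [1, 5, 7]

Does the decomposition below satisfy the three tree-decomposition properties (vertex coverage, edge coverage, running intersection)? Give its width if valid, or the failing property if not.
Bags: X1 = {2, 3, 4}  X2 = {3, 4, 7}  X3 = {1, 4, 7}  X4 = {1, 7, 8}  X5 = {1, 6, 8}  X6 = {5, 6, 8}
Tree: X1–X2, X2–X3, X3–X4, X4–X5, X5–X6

Checking the three conditions: (i) the bags cover all of {1, 2, 3, 4, 5, 6, 7, 8}; (ii) for each edge, some bag contains both endpoints; (iii) the bags containing any fixed vertex form a subtree. All hold, so the decomposition is valid with width 3 − 1 = 2.

Yes; width 2.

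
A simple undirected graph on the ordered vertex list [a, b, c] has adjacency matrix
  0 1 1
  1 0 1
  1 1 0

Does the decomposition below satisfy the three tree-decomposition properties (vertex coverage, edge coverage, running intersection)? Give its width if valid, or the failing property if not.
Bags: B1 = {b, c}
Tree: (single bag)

No — vertex a appears in no bag.

A tree decomposition must satisfy three properties: every vertex lies in some bag; for every edge, both endpoints lie together in some bag; and for every vertex, the bags containing it form a connected subtree. Here vertex a appears in no bag, so the decomposition is invalid.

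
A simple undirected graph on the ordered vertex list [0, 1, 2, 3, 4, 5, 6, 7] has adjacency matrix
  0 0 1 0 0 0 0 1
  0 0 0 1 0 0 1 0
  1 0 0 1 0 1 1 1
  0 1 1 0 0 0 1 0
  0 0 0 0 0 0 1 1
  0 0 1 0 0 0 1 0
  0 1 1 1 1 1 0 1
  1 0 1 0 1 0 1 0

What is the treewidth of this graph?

2

A width-2 tree decomposition is:
Bags: B1 = {2, 3, 6}  B2 = {2, 5, 6}  B3 = {2, 6, 7}  B4 = {0, 2, 7}  B5 = {1, 3, 6}  B6 = {4, 6, 7}
Tree: B1–B2, B2–B3, B3–B4, B1–B5, B3–B6
The largest bag has 3 vertices, giving width 2; this decomposition certifies tw(G) ≤ 2. For the lower bound, the 3 vertices {0, 2, 7} are pairwise adjacent, and any tree decomposition puts a clique entirely inside one bag — forcing width ≥ 2. Therefore the treewidth is 2.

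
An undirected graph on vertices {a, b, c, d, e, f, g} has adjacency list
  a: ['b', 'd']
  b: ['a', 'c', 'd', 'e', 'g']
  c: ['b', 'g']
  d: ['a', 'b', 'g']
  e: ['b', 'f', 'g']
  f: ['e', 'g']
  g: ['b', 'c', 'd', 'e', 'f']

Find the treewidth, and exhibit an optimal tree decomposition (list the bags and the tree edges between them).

Treewidth 2.
One optimal decomposition is:
Bags: B1 = {b, c, g}  B2 = {b, e, g}  B3 = {b, d, g}  B4 = {e, f, g}  B5 = {a, b, d}
Tree: B1–B2, B1–B3, B2–B4, B3–B5

Every bag has size at most 3, so the width is 3 − 1 = 2 and tw(G) ≤ 2. Conversely, {e, f, g} is a clique of size 3, and the vertices of any clique must share a bag in every tree decomposition; so some bag has ≥ 3 vertices and tw(G) ≥ 2. Therefore the treewidth is 2.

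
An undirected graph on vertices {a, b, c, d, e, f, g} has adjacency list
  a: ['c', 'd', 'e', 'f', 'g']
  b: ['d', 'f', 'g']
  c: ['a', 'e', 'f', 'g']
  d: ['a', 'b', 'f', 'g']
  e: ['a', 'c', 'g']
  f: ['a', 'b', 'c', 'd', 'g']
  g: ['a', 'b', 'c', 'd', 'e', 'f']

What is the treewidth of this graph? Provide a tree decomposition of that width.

Every bag has size at most 4, so the width is 4 − 1 = 3 and tw(G) ≤ 3. On the other hand G contains the 4-clique {a, c, e, g}. A clique must lie in a single bag of any decomposition, so no decomposition can have width below 3. Hence tw(G) = 3 exactly.

Treewidth 3.
Bags: B1 = {a, d, f, g}  B2 = {b, d, f, g}  B3 = {a, c, f, g}  B4 = {a, c, e, g}
Tree: B1–B2, B1–B3, B3–B4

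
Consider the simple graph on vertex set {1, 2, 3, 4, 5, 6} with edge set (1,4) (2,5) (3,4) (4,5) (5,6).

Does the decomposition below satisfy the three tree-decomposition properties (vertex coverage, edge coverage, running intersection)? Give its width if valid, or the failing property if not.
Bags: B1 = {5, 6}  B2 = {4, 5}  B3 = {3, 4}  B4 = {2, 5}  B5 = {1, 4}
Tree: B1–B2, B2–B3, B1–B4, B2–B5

Checking the three conditions: (i) the bags cover all of {1, 2, 3, 4, 5, 6}; (ii) for each edge, some bag contains both endpoints; (iii) the bags containing any fixed vertex form a subtree. All hold, so the decomposition is valid with width 2 − 1 = 1.

Yes; width 1.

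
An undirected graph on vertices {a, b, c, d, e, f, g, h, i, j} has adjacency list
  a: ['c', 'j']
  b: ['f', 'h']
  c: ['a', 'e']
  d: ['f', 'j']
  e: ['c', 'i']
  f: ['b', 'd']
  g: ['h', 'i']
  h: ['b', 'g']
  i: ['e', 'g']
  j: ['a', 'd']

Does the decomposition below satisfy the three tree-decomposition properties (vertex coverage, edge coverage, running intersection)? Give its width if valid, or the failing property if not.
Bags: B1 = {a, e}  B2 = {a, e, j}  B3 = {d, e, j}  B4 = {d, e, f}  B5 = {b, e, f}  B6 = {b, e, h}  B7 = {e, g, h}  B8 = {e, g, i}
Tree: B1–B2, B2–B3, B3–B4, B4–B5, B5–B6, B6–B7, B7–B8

No — vertex c appears in no bag.

A tree decomposition must satisfy three properties: every vertex lies in some bag; for every edge, both endpoints lie together in some bag; and for every vertex, the bags containing it form a connected subtree. Here vertex c appears in no bag, so the decomposition is invalid.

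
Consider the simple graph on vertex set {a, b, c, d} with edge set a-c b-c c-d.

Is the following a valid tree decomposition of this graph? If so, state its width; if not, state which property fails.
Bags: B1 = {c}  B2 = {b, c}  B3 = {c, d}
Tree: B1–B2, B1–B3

No — vertex a appears in no bag.

A tree decomposition must satisfy three properties: every vertex lies in some bag; for every edge, both endpoints lie together in some bag; and for every vertex, the bags containing it form a connected subtree. Here vertex a appears in no bag, so the decomposition is invalid.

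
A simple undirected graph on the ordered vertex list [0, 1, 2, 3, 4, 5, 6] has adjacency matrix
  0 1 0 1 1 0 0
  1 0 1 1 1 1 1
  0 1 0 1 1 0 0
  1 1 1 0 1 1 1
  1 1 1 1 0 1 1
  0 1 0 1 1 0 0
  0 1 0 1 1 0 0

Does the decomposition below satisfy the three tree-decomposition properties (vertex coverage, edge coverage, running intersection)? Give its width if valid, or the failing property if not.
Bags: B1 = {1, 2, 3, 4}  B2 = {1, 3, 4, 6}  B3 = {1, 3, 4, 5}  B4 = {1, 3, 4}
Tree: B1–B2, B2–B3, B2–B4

A tree decomposition must satisfy three properties: every vertex lies in some bag; for every edge, both endpoints lie together in some bag; and for every vertex, the bags containing it form a connected subtree. Here vertex 0 appears in no bag, so the decomposition is invalid.

No — vertex 0 appears in no bag.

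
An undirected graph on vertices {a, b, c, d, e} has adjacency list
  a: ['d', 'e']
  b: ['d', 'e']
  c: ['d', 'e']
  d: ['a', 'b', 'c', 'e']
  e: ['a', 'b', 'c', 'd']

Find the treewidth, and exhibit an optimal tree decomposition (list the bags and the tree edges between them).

The largest bag has 3 vertices, giving width 2; this decomposition certifies tw(G) ≤ 2. For the lower bound, the 3 vertices {c, d, e} are pairwise adjacent, and any tree decomposition puts a clique entirely inside one bag — forcing width ≥ 2. Hence tw(G) = 2 exactly.

Treewidth 2.
Bags: B1 = {b, d, e}  B2 = {c, d, e}  B3 = {a, d, e}
Tree: B1–B2, B1–B3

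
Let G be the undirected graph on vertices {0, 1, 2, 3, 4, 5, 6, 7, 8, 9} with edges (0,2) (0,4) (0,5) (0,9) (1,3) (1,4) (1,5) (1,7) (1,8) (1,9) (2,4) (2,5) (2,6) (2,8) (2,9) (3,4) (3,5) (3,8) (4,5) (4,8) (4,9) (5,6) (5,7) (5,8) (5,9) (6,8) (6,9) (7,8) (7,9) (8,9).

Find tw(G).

4

A width-4 tree decomposition is:
Bags: B1 = {1, 4, 5, 8, 9}  B2 = {1, 5, 7, 8, 9}  B3 = {1, 3, 4, 5, 8}  B4 = {2, 4, 5, 8, 9}  B5 = {2, 5, 6, 8, 9}  B6 = {0, 2, 4, 5, 9}
Tree: B1–B2, B1–B3, B1–B4, B4–B5, B4–B6
Each bag holds 5 vertices, so the decomposition has width 4, which upper-bounds the treewidth. For the lower bound, the 5 vertices {0, 2, 4, 5, 9} are pairwise adjacent, and any tree decomposition puts a clique entirely inside one bag — forcing width ≥ 4. The upper and lower bounds meet at 4, so that is the treewidth.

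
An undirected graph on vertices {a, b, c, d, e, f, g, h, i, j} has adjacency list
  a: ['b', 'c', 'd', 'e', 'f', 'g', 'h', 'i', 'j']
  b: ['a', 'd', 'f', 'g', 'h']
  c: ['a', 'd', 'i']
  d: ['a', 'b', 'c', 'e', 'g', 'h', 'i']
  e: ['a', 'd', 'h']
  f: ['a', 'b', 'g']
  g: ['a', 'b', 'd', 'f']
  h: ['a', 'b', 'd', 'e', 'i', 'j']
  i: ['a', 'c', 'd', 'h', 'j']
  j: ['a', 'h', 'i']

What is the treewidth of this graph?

A width-3 tree decomposition is:
Bags: B1 = {a, b, d, h}  B2 = {a, d, h, i}  B3 = {a, b, d, g}  B4 = {a, c, d, i}  B5 = {a, b, f, g}  B6 = {a, d, e, h}  B7 = {a, h, i, j}
Tree: B1–B2, B1–B3, B2–B4, B3–B5, B2–B6, B2–B7
The largest bag has 4 vertices, giving width 3; this decomposition certifies tw(G) ≤ 3. On the other hand G contains the 4-clique {a, b, d, g}. A clique must lie in a single bag of any decomposition, so no decomposition can have width below 3. Therefore the treewidth is 3.

3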